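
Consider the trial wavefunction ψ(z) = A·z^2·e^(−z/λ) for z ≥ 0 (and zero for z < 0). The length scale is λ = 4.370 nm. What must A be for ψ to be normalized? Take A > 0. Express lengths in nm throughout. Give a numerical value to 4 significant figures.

A ≈ 0.02892 nm^(-5/2)

Require ∫ |ψ|² dz = 1 over the whole domain.
Using ∫₀^∞ zⁿ e^(−αz) dz = n!/αⁿ⁺¹, with ψ = A·z^2·e^(−z/λ), the integral evaluates to A²·[3·λ^5/4].
Hence A² = 1/[3·λ^5/4].
Substituting λ = 4.370 gives A² = 0.00083663, so A = 0.028924.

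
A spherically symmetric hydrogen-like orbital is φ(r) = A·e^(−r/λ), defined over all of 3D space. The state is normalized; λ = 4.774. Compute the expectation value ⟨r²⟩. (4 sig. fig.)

⟨r^2⟩ ≈ 68.37

The expectation value is the |φ|²-weighted average of r^2: ∫ r^2|φ|² 4πr² dr.
With ∫₀^∞ r^4 e^(−αr) dr = 4!/α^5, since the A² factors cancel between numerator and denominator, ⟨r²⟩ = 3·λ^2.
With λ = 4.774, ⟨r^2⟩ = 68.373.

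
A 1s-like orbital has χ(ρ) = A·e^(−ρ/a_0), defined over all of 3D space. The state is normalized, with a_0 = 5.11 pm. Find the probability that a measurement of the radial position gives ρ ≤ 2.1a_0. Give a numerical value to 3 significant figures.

P ≈ 0.790

Integrate the radial probability density 4πρ²|χ|² over ρ ≤ 2.1a_0.
The full normalization integral is A²·[π·a_0^3] = 1, fixing A².
In terms of u = ρ/a_0 (A², 4π and the length scale all cancel between numerator and denominator), P = [∫_{0}^{2.1} u^2·e^(-2·u) du] / [∫_{0}^{∞} u^2·e^(-2·u) du].
An antiderivative of u^2·e^(-2·u) is -(2·u^2 + 2·u + 1)·e^(-2·u)/4; evaluating from 0 to 2.1 gives 1/4 - 701·e^(-21/5)/200, while the full integral is 1/4.
Taking the ratio yields P = 0.7898.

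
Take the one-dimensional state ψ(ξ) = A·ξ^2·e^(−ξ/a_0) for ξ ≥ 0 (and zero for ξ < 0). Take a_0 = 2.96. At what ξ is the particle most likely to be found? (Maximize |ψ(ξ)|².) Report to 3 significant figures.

The maximum of |ψ(ξ)|² occurs where its derivative vanishes.
Solving yields ξ = 2·a_0.
With a_0 = 2.96, the most probable position is 5.920.

ξ ≈ 5.92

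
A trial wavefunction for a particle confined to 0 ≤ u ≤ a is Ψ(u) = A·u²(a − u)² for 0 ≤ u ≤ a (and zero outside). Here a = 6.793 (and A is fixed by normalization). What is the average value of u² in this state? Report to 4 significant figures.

By definition ⟨u²⟩ = ∫ u^2 |Ψ(u)|² du.
The ratio of the moment integral to the normalization integral gives ⟨u²⟩ = 3·a^2/11.
With a = 6.793, ⟨u^2⟩ = 12.585.

⟨u^2⟩ ≈ 12.58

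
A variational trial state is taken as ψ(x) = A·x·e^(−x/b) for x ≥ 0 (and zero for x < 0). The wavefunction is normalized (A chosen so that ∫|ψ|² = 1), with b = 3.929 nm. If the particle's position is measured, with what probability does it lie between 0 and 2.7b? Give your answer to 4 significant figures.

The probability is P = ∫ |ψ|² dx over [0, 2.7b].
Since A² = 1/(b^3/4), this is the region integral divided by the full normalization integral.
Let u = x/b; then A² and the length scale cancel, so P = ∫_{0}^{2.7} u^2·e^(-2·u) du ÷ ∫_{0}^{∞} u^2·e^(-2·u) du.
Using ∫ u^2·e^(-2·u) du = -(2·u^2 + 2·u + 1)·e^(-2·u)/4, the numerator is 1/4 - 1049·e^(-27/5)/200 and the denominator is 1/4.
Taking the ratio, P = 0.90524.

P ≈ 0.9052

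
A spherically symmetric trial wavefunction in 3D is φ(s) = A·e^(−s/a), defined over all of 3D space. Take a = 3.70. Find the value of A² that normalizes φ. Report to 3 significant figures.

Normalization requires ∫|φ|² 4πs² ds = 1, integrated from 0 to ∞.
Using ∫₀^∞ sⁿ e^(−αs) ds = n!/αⁿ⁺¹, ∫|φ|² 4πs² ds = A²·(π·a^3).
Hence A² = 1/[π·a^3].
Substituting a = 3.70 gives A² = 0.006284, so A = 0.07927.

A^2 ≈ 0.00628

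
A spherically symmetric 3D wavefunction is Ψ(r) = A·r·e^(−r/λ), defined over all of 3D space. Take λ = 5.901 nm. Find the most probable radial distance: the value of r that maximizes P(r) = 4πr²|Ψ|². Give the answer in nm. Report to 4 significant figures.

r ≈ 11.80 nm

Differentiate P(r) = 4πr²|Ψ|² with respect to r and set to zero.
Solving yields r = 2·λ.
With λ = 5.901, the most probable radial distance is 11.802 nm.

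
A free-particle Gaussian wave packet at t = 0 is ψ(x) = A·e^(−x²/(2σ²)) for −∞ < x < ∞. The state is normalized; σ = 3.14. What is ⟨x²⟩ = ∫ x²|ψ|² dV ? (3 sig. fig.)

⟨x²⟩ = ∫ x^2 |ψ|² dx over the full domain.
Differentiating ∫e^(−αx²) dx = √(π/α) under α to get the higher moments, since the A² factors cancel between numerator and denominator, ⟨x²⟩ = σ^2/2.
Putting σ = 3.14 gives 4.930.

⟨x^2⟩ ≈ 4.93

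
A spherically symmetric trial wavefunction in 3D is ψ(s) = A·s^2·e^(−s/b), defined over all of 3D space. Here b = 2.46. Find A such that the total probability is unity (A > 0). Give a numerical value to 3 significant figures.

A ≈ 0.00509

We need A² ∫|f|² 4πs² ds = 1, taking the integral from 0 to ∞.
The angular integral contributes 4π, leaving ∫₀^∞ s²|ψ|² ds.
With ψ = A·s^2·e^(−s/b), the integral evaluates to A²·[45·π·b^7/2].
So A² = (45·π·b^7/2)^(−1).
With b = 2.46: A² = 0.00002595 and A = 0.005094.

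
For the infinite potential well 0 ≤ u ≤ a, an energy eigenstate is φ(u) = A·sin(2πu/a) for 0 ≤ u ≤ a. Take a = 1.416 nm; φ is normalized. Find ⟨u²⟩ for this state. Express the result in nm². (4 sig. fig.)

⟨u^2⟩ ≈ 0.6430 nm^2

⟨u²⟩ = ∫ u^2 |φ|² du over the full domain.
The ratio of the moment integral to the normalization integral gives ⟨u²⟩ = -a^2/(8·π^2) + a^2/3.
With a = 1.416, ⟨u^2⟩ = 0.64296.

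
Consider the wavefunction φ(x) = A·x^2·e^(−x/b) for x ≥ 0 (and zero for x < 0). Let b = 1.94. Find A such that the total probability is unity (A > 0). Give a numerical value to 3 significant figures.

We need A² ∫|f|² dx = 1, taking the integral from 0 to ∞.
With φ = A·x^2·e^(−x/b), the integral evaluates to A²·[3·b^5/4].
Substituting b = 1.94 gives A² = 0.04852, so A = 0.2203.

A ≈ 0.220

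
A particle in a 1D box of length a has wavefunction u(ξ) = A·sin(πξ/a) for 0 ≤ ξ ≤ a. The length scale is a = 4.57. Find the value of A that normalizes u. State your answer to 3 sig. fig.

A ≈ 0.662

We need A² ∫|f|² dξ = 1, taking the integral from 0 to a.
With u = A·sin(πξ/a), the integral evaluates to A²·[a/2].
Hence A² = 1/[a/2].
Substituting a = 4.57 gives A² = 0.4376, so A = 0.6615.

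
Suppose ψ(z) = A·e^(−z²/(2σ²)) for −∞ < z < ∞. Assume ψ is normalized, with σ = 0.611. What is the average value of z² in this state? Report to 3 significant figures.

⟨z²⟩ = ∫ z^2 |ψ|² dz over the full domain.
Using the Gaussian integral ∫_{−∞}^{∞} e^(−αz²) dz = √(π/α), since the A² factors cancel between numerator and denominator, ⟨z²⟩ = σ^2/2.
With σ = 0.611, ⟨z^2⟩ = 0.1867.

⟨z^2⟩ ≈ 0.187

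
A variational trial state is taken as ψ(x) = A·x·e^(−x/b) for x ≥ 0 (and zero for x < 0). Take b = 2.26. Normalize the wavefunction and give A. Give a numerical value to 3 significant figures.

We need A² ∫|f|² dx = 1, taking the integral from 0 to ∞.
Recall ∫₀^∞ x^m e^(−x/β) dx = m!·β^(m+1), with ψ = A·x·e^(−x/b), the integral evaluates to A²·[b^3/4].
Hence A² = 1/[b^3/4].
Substituting b = 2.26 gives A² = 0.3465, so A = 0.5887.

A ≈ 0.589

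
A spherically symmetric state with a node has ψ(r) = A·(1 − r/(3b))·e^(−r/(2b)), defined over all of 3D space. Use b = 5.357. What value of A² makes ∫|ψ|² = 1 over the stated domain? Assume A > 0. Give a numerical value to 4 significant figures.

Normalization requires ∫|ψ|² 4πr² dr = 1, integrated from 0 to ∞.
(Spherical symmetry: dV = 4πr² dr.)
Using ∫₀^∞ rⁿ e^(−αr) dr = n!/αⁿ⁺¹, carrying out the integral gives A² · 8·π·b^3/3.
Setting this equal to 1 gives A² = 1/(8·π·b^3/3).
With b = 5.357: A² = 0.00077646 and A = 0.027865.

A^2 ≈ 0.0007765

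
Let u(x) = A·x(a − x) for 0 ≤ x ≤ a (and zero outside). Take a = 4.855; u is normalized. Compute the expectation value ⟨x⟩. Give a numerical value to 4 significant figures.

⟨x⟩ ≈ 2.428

⟨x⟩ = ∫ x |u|² dx over the full domain.
Expanding the polynomial and integrating term by term, the ratio of the moment integral to the normalization integral gives ⟨x⟩ = a/2.
Putting a = 4.855 gives 2.4275.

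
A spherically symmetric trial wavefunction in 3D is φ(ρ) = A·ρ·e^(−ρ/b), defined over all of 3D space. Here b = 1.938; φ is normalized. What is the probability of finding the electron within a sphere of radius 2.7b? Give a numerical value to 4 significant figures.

Integrate the radial probability density 4πρ²|φ|² over ρ ≤ 2.7b.
A² is fixed by ∫₀^∞ 4πρ²|φ|² dρ = 1, i.e. A² = (3·π·b^5)^(−1).
Substituting u = ρ/b, A², 4π and the length scale all cancel in the ratio: P = ∫_{0}^{2.7} u^4·e^(-2·u) du / ∫_{0}^{∞} u^4·e^(-2·u) du.
Using ∫ u^4·e^(-2·u) du = -(u^4/2 + u^3 + 3·u^2/2 + 3·u/2 + 3/4)·e^(-2·u), the numerator is ≈ 0.470017 and the denominator is 3/4.
This evaluates to P = 0.62669.

P ≈ 0.6267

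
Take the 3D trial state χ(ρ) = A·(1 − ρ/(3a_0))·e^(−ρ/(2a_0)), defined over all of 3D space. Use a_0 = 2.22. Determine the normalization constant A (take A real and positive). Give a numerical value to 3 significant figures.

A ≈ 0.104

Require ∫ |χ|² 4πρ² dρ = 1 over the whole domain.
The angular integral contributes 4π, leaving ∫₀^∞ ρ²|χ|² dρ.
The integral (without the A² prefactor) comes out to 8·π·a_0^3/3.
Setting this equal to 1 gives A² = 1/(8·π·a_0^3/3).
With a_0 = 2.22: A² = 0.01091 and A = 0.1045.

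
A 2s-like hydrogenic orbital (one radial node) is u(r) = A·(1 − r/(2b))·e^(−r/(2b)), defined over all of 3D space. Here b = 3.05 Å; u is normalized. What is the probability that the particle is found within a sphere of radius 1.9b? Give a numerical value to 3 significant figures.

With dV = 4πr²dr, the probability is ∫|u|² dV over r ≤ 1.9b.
Normalization gives A² = 1/(8·π·b^3).
Substituting t = r/b, A², 4π and the length scale all cancel in the ratio: P = ∫_{0}^{1.9} t^2·(1 - t/2)^2·e^(-t) dt / ∫_{0}^{∞} t^2·(1 - t/2)^2·e^(-t) dt.
Using ∫ t^2·(1 - t/2)^2·e^(-t) dt = -(t^4/4 + t^2 + 2·t + 2)·e^(-t), the numerator is ≈ 0.10526 and the denominator is 2.
Taking the ratio yields P = 0.05263.

P ≈ 0.0526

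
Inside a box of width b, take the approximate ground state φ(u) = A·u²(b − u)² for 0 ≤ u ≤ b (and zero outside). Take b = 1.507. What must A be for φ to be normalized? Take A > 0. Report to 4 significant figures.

Require ∫ |φ|² du = 1 over the whole domain.
Expanding the polynomial and integrating term by term, carrying out the integral gives A² · b^9/630.
Setting this equal to 1 gives A² = 1/(b^9/630).
With b = 1.507: A² = 15.715 and A = 3.9642.

A ≈ 3.964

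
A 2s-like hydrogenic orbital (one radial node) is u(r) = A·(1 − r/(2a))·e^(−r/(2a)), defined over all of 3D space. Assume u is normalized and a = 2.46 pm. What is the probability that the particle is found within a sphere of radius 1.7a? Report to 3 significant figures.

With dV = 4πr²dr, the probability is ∫|u|² dV over r ≤ 1.7a.
A² is fixed by ∫₀^∞ 4πr²|u|² dr = 1, i.e. A² = (8·π·a^3)^(−1).
In terms of t = r/a (A², 4π and the length scale all cancel between numerator and denominator), P = [∫_{0}^{1.7} t^2·(1 - t/2)^2·e^(-t) dt] / [∫_{0}^{∞} t^2·(1 - t/2)^2·e^(-t) dt].
With ∫ t^2·(1 - t/2)^2·e^(-t) dt = -(t^4/4 + t^2 + 2·t + 2)·e^(-t) + C, the region integral is ≈ 0.10411 and the full one is 2.
This evaluates to P = 0.05205.

P ≈ 0.0521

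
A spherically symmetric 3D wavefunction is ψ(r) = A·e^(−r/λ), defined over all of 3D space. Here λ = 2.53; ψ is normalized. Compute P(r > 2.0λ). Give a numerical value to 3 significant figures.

P ≈ 0.238

With dV = 4πr²dr, the probability is ∫|ψ|² dV over r > 2.0λ.
A² is fixed by ∫₀^∞ 4πr²|ψ|² dr = 1, i.e. A² = (π·λ^3)^(−1).
Substituting u = r/λ, A², 4π and the length scale all cancel in the ratio: P = ∫_{2.0}^{∞} u^2·e^(-2·u) du / ∫_{0}^{∞} u^2·e^(-2·u) du.
An antiderivative of u^2·e^(-2·u) is -(2·u^2 + 2·u + 1)·e^(-2·u)/4; evaluating from 2.0 to ∞ gives 13·e^(-4)/4, while the full integral is 1/4.
The region integral divided by the full integral gives P = 0.2381.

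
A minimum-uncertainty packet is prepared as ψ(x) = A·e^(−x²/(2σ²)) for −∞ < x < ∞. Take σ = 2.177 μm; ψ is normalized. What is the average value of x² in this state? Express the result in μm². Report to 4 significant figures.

⟨x^2⟩ ≈ 2.370 μm^2

The expectation value is the |ψ|²-weighted average of x^2: ∫ x^2|ψ|² dx.
Using the Gaussian integral ∫_{−∞}^{∞} e^(−αx²) dx = √(π/α), since the A² factors cancel between numerator and denominator, ⟨x²⟩ = σ^2/2.
Putting σ = 2.177 gives 2.3697.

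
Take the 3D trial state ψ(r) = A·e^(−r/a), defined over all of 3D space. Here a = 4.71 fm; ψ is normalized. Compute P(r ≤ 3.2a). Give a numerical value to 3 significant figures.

P ≈ 0.954

With dV = 4πr²dr, the probability is ∫|ψ|² dV over r ≤ 3.2a.
Normalization gives A² = 1/(π·a^3).
Substituting u = r/a, A², 4π and the length scale all cancel in the ratio: P = ∫_{0}^{3.2} u^2·e^(-2·u) du / ∫_{0}^{∞} u^2·e^(-2·u) du.
An antiderivative of u^2·e^(-2·u) is -(2·u^2 + 2·u + 1)·e^(-2·u)/4; evaluating from 0 to 3.2 gives 1/4 - 697·e^(-32/5)/100, while the full integral is 1/4.
This evaluates to P = 0.9537.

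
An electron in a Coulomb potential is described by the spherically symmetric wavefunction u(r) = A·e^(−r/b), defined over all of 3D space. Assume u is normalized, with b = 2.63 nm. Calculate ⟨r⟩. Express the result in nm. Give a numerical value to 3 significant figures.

By definition ⟨r⟩ = ∫ r |u(r)|² 4πr² dr.
Using ∫₀^∞ rⁿ e^(−αr) dr = n!/αⁿ⁺¹, evaluating both integrals, ⟨r⟩ = 3·b/2.
With b = 2.63, ⟨r⟩ = 3.945.

⟨r⟩ ≈ 3.95 nm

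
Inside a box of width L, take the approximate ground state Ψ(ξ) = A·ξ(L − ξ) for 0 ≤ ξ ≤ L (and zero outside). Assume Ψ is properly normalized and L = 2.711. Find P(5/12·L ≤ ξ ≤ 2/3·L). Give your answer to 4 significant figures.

P ≈ 0.4435

The probability is P = ∫ |Ψ|² dξ over [5/12·L, 2/3·L].
The normalization integral ∫|Ψ|²dξ over the whole domain equals L^5/30·A², and A² cancels in the ratio.
In terms of u = ξ/L (A² and the length scale cancel between numerator and denominator), P = [∫_{5/12}^{2/3} u^2·(1 - u)^2 du] / [∫_{0}^{1} u^2·(1 - u)^2 du].
Using ∫ u^2·(1 - u)^2 du = u^3·(6·u^2 - 15·u + 10)/30, the numerator is ≈ 0.0147835 and the denominator is 1/30.
Evaluating gives P = 0.44350.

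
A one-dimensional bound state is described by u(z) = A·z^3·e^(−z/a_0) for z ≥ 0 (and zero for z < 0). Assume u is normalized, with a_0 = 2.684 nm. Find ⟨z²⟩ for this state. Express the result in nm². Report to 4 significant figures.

The expectation value is the |u|²-weighted average of z^2: ∫ z^2|u|² dz.
With ∫₀^∞ z^8 e^(−αz) dz = 8!/α^9, since the A² factors cancel between numerator and denominator, ⟨z²⟩ = 14·a_0^2.
With a_0 = 2.684, ⟨z^2⟩ = 100.85.

⟨z^2⟩ ≈ 100.9 nm^2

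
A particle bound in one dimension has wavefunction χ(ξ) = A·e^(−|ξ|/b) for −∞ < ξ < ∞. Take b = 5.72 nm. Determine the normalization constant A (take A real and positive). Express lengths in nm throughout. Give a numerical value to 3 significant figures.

We need A² ∫|f|² dξ = 1, taking the integral from −∞ to ∞.
Recall ∫₀^∞ ξ^m e^(−ξ/β) dξ = m!·β^(m+1), the integral (without the A² prefactor) comes out to b.
Hence A² = 1/[b].
With b = 5.72: A² = 0.1748 and A = 0.4181.

A ≈ 0.418 nm^(-1/2)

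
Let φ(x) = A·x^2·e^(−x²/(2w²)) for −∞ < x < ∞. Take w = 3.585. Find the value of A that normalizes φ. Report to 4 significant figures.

A ≈ 0.03564

We need A² ∫|f|² dx = 1, taking the integral from −∞ to ∞.
Differentiating ∫e^(−αx²) dx = √(π/α) under α to get the higher moments, the integral (without the A² prefactor) comes out to 3·√(π)·w^5/4.
So A² = (3·√(π)·w^5/4)^(−1).
Substituting w = 3.585 gives A² = 0.0012703, so A = 0.035642.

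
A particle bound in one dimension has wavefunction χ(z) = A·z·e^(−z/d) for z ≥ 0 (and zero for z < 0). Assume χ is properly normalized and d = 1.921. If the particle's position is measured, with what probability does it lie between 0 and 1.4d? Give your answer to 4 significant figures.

The probability is P = ∫ |χ|² dz over [0, 1.4d].
Since A² = 1/(d^3/4), this is the region integral divided by the full normalization integral.
Substituting u = z/d, A² and the length scale cancel in the ratio: P = ∫_{0}^{1.4} u^2·e^(-2·u) du / ∫_{0}^{∞} u^2·e^(-2·u) du.
An antiderivative of u^2·e^(-2·u) is -(2·u^2 + 2·u + 1)·e^(-2·u)/4; evaluating from 0 to 1.4 gives 1/4 - 193·e^(-14/5)/100, while the full integral is 1/4.
Evaluating gives P = 0.53055.

P ≈ 0.5305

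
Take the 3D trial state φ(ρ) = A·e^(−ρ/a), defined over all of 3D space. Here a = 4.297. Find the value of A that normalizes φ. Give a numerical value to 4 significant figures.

A ≈ 0.06334

Require ∫ |φ|² 4πρ² dρ = 1 over the whole domain.
The angular integral contributes 4π, leaving ∫₀^∞ ρ²|φ|² dρ.
Recall ∫₀^∞ ρ^m e^(−ρ/β) dρ = m!·β^(m+1), with φ = A·e^(−ρ/a), the integral evaluates to A²·[π·a^3].
With a = 4.297: A² = 0.0040119 and A = 0.063340.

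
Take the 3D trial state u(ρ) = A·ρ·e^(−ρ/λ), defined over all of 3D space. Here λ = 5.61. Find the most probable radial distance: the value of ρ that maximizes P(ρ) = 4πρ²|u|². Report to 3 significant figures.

ρ ≈ 11.2

Differentiate P(ρ) = 4πρ²|u|² with respect to ρ and set to zero.
This gives ρ = 2·λ.
With λ = 5.61, the most probable radial distance is 11.22.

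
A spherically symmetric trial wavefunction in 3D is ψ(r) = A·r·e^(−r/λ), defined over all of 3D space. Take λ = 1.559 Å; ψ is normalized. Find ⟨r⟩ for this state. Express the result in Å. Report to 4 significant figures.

⟨r⟩ ≈ 3.898 Å

⟨r⟩ = ∫ r |ψ|² 4πr² dr over the full domain.
The ratio of the moment integral to the normalization integral gives ⟨r⟩ = 5·λ/2.
With λ = 1.559, ⟨r⟩ = 3.8975.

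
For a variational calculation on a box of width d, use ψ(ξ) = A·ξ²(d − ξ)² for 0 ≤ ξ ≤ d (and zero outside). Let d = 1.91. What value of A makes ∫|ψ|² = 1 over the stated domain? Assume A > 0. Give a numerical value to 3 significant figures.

Require ∫ |ψ|² dξ = 1 over the whole domain.
Expanding the polynomial and integrating term by term, ∫|ψ|² dξ = A²·(d^9/630).
So A² = (d^9/630)^(−1).
Plugging in d = 1.91 yields A = 1.365.

A ≈ 1.36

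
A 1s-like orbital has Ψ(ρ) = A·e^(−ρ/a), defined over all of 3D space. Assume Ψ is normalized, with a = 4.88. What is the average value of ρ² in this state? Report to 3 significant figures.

The expectation value is the |Ψ|²-weighted average of ρ^2: ∫ ρ^2|Ψ|² 4πρ² dρ.
Since the A² factors cancel between numerator and denominator, ⟨ρ²⟩ = 3·a^2.
With a = 4.88, ⟨ρ^2⟩ = 71.44.

⟨ρ^2⟩ ≈ 71.4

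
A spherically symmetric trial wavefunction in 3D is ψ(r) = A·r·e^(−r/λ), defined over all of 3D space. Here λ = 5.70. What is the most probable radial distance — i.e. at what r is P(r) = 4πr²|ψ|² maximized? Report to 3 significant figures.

Set d/dr [P(r) = 4πr²|ψ|²] = 0 and solve for r > 0.
Solving yields r = 2·λ.
With λ = 5.70, the most probable radial distance is 11.40.

r ≈ 11.4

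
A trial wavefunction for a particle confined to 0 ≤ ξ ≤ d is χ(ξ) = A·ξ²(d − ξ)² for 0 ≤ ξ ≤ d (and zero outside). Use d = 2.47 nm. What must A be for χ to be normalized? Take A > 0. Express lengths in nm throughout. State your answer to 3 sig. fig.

A ≈ 0.429 nm^(-9/2)

The normalization condition is ∫|χ|² dξ = 1 from 0 to d.
Expanding the polynomial and integrating term by term, the integral (without the A² prefactor) comes out to d^9/630.
So A² = (d^9/630)^(−1).
Plugging in d = 2.47 yields A = 0.4291.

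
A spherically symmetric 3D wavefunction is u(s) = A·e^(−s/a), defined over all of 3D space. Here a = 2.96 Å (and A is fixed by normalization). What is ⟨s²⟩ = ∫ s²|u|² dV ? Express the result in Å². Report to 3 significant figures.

⟨s^2⟩ ≈ 26.3 Å^2

The expectation value is the |u|²-weighted average of s^2: ∫ s^2|u|² 4πs² ds.
With ∫₀^∞ s^4 e^(−αs) ds = 4!/α^5, since the A² factors cancel between numerator and denominator, ⟨s²⟩ = 3·a^2.
Putting a = 2.96 gives 26.28.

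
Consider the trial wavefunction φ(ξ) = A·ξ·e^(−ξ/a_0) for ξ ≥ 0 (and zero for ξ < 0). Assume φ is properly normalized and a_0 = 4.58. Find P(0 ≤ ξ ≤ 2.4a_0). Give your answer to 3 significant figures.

The probability is P = ∫ |φ|² dξ over [0, 2.4a_0].
With A² fixed by ∫|φ|² = 1, i.e. A² = (a_0^3/4)^(−1), substitute and integrate.
Substituting u = ξ/a_0, A² and the length scale cancel in the ratio: P = ∫_{0}^{2.4} u^2·e^(-2·u) du / ∫_{0}^{∞} u^2·e^(-2·u) du.
Using ∫ u^2·e^(-2·u) du = -(2·u^2 + 2·u + 1)·e^(-2·u)/4, the numerator is 1/4 - 433·e^(-24/5)/100 and the denominator is 1/4.
This works out to P = 0.8575.

P ≈ 0.857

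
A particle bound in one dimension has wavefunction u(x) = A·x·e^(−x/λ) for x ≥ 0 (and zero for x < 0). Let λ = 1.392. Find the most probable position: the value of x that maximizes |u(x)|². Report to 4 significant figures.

The maximum of |u(x)|² occurs where its derivative vanishes.
Solving yields x = λ.
With λ = 1.392, the most probable position is 1.3920.

x ≈ 1.392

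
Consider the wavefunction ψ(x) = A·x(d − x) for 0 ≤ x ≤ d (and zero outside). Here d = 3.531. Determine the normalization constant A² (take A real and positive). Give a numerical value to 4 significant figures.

Normalization requires ∫|ψ|² dx = 1, integrated from 0 to d.
With ψ = A·x(d − x), the integral evaluates to A²·[d^5/30].
So A² = (d^5/30)^(−1).
With d = 3.531: A² = 0.054655 and A = 0.23378.

A^2 ≈ 0.05466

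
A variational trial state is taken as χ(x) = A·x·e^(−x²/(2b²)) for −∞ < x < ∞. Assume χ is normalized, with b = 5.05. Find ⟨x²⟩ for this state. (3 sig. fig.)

⟨x^2⟩ ≈ 38.3

⟨x²⟩ = ∫ x^2 |χ|² dx over the full domain.
Differentiating ∫e^(−αx²) dx = √(π/α) under α to get the higher moments, evaluating both integrals, ⟨x²⟩ = 3·b^2/2.
Putting b = 5.05 gives 38.25.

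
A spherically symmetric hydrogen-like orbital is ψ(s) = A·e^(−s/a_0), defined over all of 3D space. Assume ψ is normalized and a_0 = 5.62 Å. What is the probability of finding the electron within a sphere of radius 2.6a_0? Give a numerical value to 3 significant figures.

Integrate the radial probability density 4πs²|ψ|² over s ≤ 2.6a_0.
Normalization gives A² = 1/(π·a_0^3).
Substituting u = s/a_0, A², 4π and the length scale all cancel in the ratio: P = ∫_{0}^{2.6} u^2·e^(-2·u) du / ∫_{0}^{∞} u^2·e^(-2·u) du.
With ∫ u^2·e^(-2·u) du = -(2·u^2 + 2·u + 1)·e^(-2·u)/4 + C, the region integral is 1/4 - 493·e^(-26/5)/100 and the full one is 1/4.
The region integral divided by the full integral gives P = 0.8912.

P ≈ 0.891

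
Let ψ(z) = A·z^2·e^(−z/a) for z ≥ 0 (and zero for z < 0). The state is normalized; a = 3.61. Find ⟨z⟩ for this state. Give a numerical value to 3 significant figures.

⟨z⟩ = ∫ z |ψ|² dz over the full domain.
Recall ∫₀^∞ z^m e^(−z/β) dz = m!·β^(m+1), the ratio of the moment integral to the normalization integral gives ⟨z⟩ = 5·a/2.
With a = 3.61, ⟨z⟩ = 9.025.

⟨z⟩ ≈ 9.03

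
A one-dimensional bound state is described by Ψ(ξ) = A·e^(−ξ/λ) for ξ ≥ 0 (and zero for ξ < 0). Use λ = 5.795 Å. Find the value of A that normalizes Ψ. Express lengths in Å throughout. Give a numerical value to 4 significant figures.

A ≈ 0.5875 Å^(-1/2)

Require ∫ |Ψ|² dξ = 1 over the whole domain.
Using ∫₀^∞ ξⁿ e^(−αξ) dξ = n!/αⁿ⁺¹, ∫|Ψ|² dξ = A²·(λ/2).
Setting this equal to 1 gives A² = 1/(λ/2).
With λ = 5.795: A² = 0.34513 and A = 0.58747.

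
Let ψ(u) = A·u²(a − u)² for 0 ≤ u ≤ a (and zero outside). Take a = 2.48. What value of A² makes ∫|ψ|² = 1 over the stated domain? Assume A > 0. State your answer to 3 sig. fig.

A^2 ≈ 0.178

The normalization condition is ∫|ψ|² du = 1 from 0 to a.
Expanding the polynomial and integrating term by term, ∫|ψ|² du = A²·(a^9/630).
Setting this equal to 1 gives A² = 1/(a^9/630).
With a = 2.48: A² = 0.1775 and A = 0.4213.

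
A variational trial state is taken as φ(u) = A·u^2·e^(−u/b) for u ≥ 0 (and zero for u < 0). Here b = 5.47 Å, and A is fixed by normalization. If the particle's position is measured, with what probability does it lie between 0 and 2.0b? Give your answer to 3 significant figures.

P ≈ 0.371

The probability is P = ∫ |φ|² du over [0, 2.0b].
Since A² = 1/(3·b^5/4), this is the region integral divided by the full normalization integral.
Substituting t = u/b, A² and the length scale cancel in the ratio: P = ∫_{0}^{2.0} t^4·e^(-2·t) dt / ∫_{0}^{∞} t^4·e^(-2·t) dt.
An antiderivative of t^4·e^(-2·t) is -(t^4/2 + t^3 + 3·t^2/2 + 3·t/2 + 3/4)·e^(-2·t); evaluating from 0 to 2.0 gives 3/4 - 103·e^(-4)/4, while the full integral is 3/4.
Taking the ratio, P = 0.3712.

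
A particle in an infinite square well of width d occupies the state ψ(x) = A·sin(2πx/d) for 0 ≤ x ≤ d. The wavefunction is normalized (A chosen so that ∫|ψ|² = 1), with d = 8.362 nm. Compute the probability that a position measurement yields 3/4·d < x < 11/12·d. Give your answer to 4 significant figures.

|ψ|² is the probability density, so P = ∫_{3/4·d}^{11/12·d} |ψ|² dx.
The normalization integral ∫|ψ|²dx over the whole domain equals d/2·A², and A² cancels in the ratio.
In terms of u = x/d (A² and the length scale cancel between numerator and denominator), P = [∫_{3/4}^{11/12} sin(2·π·u)^2 du] / [∫_{0}^{1} sin(2·π·u)^2 du].
Using ∫ sin(2·π·u)^2 du = u/2 - sin(4·π·u)/(8·π), the numerator is √(3)/(16·π) + 1/12 and the denominator is 1/2.
Taking the ratio, P = (√(3)/8 + π/6)/π.

P ≈ 0.2356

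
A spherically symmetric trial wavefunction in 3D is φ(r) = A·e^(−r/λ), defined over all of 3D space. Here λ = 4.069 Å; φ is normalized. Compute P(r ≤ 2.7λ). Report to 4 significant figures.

P ≈ 0.9052

P = ∫ |φ|² 4πr² dr over r ≤ 2.7λ.
A² is fixed by ∫₀^∞ 4πr²|φ|² dr = 1, i.e. A² = (π·λ^3)^(−1).
Let u = r/λ; then A², 4π and the length scale all cancel, so P = ∫_{0}^{2.7} u^2·e^(-2·u) du ÷ ∫_{0}^{∞} u^2·e^(-2·u) du.
An antiderivative of u^2·e^(-2·u) is -(2·u^2 + 2·u + 1)·e^(-2·u)/4; evaluating from 0 to 2.7 gives 1/4 - 1049·e^(-27/5)/200, while the full integral is 1/4.
Taking the ratio yields P = 0.90524.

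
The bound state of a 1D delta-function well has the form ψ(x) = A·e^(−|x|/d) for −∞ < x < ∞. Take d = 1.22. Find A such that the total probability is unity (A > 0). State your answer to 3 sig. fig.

Normalization requires ∫|ψ|² dx = 1, integrated from −∞ to ∞.
∫|ψ|² dx = A²·(d).
Hence A² = 1/[d].
With d = 1.22: A² = 0.8197 and A = 0.9054.

A ≈ 0.905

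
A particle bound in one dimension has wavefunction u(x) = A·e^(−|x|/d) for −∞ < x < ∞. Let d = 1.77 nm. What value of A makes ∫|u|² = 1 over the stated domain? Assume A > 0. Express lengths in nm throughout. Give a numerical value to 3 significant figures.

A ≈ 0.752 nm^(-1/2)

Normalization requires ∫|u|² dx = 1, integrated from −∞ to ∞.
Using ∫₀^∞ xⁿ e^(−αx) dx = n!/αⁿ⁺¹, with u = A·e^(−|x|/d), the integral evaluates to A²·[d].
Setting this equal to 1 gives A² = 1/(d).
Plugging in d = 1.77 yields A = 0.7516.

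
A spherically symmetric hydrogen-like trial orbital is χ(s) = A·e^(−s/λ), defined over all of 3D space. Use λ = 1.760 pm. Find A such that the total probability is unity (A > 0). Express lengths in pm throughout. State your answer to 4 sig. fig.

The normalization condition is ∫|χ|² 4πs² ds = 1 from 0 to ∞.
In 3D with spherical symmetry the volume element is 4πs² ds.
Carrying out the integral gives A² · π·λ^3.
So A² = (π·λ^3)^(−1).
With λ = 1.760: A² = 0.058386 and A = 0.24163.

A ≈ 0.2416 pm^(-3/2)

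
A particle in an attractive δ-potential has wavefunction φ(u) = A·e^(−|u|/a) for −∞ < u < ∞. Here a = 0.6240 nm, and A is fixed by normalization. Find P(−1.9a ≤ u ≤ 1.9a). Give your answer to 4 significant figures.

P ≈ 0.9776

The probability is P = ∫ |φ|² du over [−1.9a, 1.9a].
With A² fixed by ∫|φ|² = 1, i.e. A² = (a)^(−1), substitute and integrate.
By symmetry take twice the u ≥ 0 contribution in numerator and denominator; the 2's cancel. Let t = u/a; then A² and the length scale cancel, so P = ∫_{0}^{1.9} e^(-2·t) dt ÷ ∫_{0}^{∞} e^(-2·t) dt.
With ∫ e^(-2·t) dt = -e^(-2·t)/2 + C, the region integral is 1/2 - e^(-19/5)/2 and the full one is 1/2.
Taking the ratio, P = 0.97763.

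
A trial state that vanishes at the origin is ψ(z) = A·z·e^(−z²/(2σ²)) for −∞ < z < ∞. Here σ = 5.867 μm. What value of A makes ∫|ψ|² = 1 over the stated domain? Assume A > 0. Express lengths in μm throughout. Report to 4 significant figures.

Require ∫ |ψ|² dz = 1 over the whole domain.
Carrying out the integral gives A² · √(π)·σ^3/2.
So A² = (√(π)·σ^3/2)^(−1).
Substituting σ = 5.867 gives A² = 0.0055874, so A = 0.074749.

A ≈ 0.07475 μm^(-3/2)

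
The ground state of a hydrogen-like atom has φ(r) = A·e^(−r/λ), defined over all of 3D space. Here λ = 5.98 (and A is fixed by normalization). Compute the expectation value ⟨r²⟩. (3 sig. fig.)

By definition ⟨r²⟩ = ∫ r^2 |φ(r)|² 4πr² dr.
Evaluating both integrals, ⟨r²⟩ = 3·λ^2.
With λ = 5.98, ⟨r^2⟩ = 107.3.

⟨r^2⟩ ≈ 107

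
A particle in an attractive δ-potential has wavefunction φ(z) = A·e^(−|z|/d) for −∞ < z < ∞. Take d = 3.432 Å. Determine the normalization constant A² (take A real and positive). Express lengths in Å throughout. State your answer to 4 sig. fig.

A^2 ≈ 0.2914 Å^(-1)

The normalization condition is ∫|φ|² dz = 1 from −∞ to ∞.
∫|φ|² dz = A²·(d).
Hence A² = 1/[d].
Plugging in d = 3.432 yields A = 0.53979.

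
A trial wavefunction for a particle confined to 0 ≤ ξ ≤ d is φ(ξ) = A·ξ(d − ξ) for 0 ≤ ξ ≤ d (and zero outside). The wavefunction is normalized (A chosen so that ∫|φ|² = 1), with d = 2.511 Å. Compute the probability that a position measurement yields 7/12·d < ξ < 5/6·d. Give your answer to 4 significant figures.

P ≈ 0.3111

P = ∫_{7/12·d}^{5/6·d} |φ(ξ)|² dξ.
With A² fixed by ∫|φ|² = 1, i.e. A² = (d^5/30)^(−1), substitute and integrate.
Let u = ξ/d; then A² and the length scale cancel, so P = ∫_{7/12}^{5/6} u^2·(1 - u)^2 du ÷ ∫_{0}^{1} u^2·(1 - u)^2 du.
Using ∫ u^2·(1 - u)^2 du = u^3·(6·u^2 - 15·u + 10)/30, the numerator is ≈ 0.0103709 and the denominator is 1/30.
Taking the ratio, P = 0.31113.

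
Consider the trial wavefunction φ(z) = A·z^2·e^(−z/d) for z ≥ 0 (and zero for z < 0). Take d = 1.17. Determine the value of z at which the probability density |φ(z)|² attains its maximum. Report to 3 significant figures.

Differentiate |φ(z)|² with respect to z and set to zero.
Solving yields z = 2·d.
With d = 1.17, the most probable position is 2.340.

z ≈ 2.34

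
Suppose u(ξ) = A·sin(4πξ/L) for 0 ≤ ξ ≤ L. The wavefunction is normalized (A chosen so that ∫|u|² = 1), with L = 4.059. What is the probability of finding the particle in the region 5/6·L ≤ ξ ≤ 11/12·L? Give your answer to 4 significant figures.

P = ∫_{5/6·L}^{11/12·L} |u(ξ)|² dξ.
With A² fixed by ∫|u|² = 1, i.e. A² = (L/2)^(−1), substitute and integrate.
In terms of t = ξ/L (A² and the length scale cancel between numerator and denominator), P = [∫_{5/6}^{11/12} sin(4·π·t)^2 dt] / [∫_{0}^{1} sin(4·π·t)^2 dt].
An antiderivative of sin(4·π·t)^2 is t/2 - sin(4·π·t)·cos(4·π·t)/(8·π); evaluating from 5/6 to 11/12 gives √(3)/(16·π) + 1/24, while the full integral is 1/2.
Taking the ratio, P = (√(3)/8 + π/12)/π.

P ≈ 0.1522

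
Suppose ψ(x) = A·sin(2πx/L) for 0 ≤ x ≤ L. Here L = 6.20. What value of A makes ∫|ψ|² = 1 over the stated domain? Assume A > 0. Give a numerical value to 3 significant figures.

The normalization condition is ∫|ψ|² dx = 1 from 0 to L.
With ∫₀^L sin²(nπx/L) dx = L/2, the integral (without the A² prefactor) comes out to L/2.
With L = 6.20: A² = 0.3226 and A = 0.5680.

A ≈ 0.568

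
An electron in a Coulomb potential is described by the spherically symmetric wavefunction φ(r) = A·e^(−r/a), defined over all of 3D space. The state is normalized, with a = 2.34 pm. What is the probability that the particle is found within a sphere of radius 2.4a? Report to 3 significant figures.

P ≈ 0.857

Integrate the radial probability density 4πr²|φ|² over r ≤ 2.4a.
A² is fixed by ∫₀^∞ 4πr²|φ|² dr = 1, i.e. A² = (π·a^3)^(−1).
Let u = r/a; then A², 4π and the length scale all cancel, so P = ∫_{0}^{2.4} u^2·e^(-2·u) du ÷ ∫_{0}^{∞} u^2·e^(-2·u) du.
Using ∫ u^2·e^(-2·u) du = -(2·u^2 + 2·u + 1)·e^(-2·u)/4, the numerator is 1/4 - 433·e^(-24/5)/100 and the denominator is 1/4.
Taking the ratio yields P = 0.8575.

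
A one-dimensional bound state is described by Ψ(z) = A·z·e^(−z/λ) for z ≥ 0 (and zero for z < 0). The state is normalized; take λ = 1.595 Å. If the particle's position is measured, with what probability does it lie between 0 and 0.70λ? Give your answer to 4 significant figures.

|Ψ|² is the probability density, so P = ∫_{0}^{0.70λ} |Ψ|² dz.
Since A² = 1/(λ^3/4), this is the region integral divided by the full normalization integral.
Let u = z/λ; then A² and the length scale cancel, so P = ∫_{0}^{0.70} u^2·e^(-2·u) du ÷ ∫_{0}^{∞} u^2·e^(-2·u) du.
An antiderivative of u^2·e^(-2·u) is -(2·u^2 + 2·u + 1)·e^(-2·u)/4; evaluating from 0 to 0.70 gives 1/4 - 169·e^(-7/5)/200, while the full integral is 1/4.
The result is P = 0.16650.

P ≈ 0.1665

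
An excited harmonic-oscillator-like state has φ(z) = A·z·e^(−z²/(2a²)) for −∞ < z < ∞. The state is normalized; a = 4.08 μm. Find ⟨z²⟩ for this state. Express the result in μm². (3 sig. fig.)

⟨z^2⟩ ≈ 25.0 μm^2

By definition ⟨z²⟩ = ∫ z^2 |φ(z)|² dz.
Differentiating ∫e^(−αz²) dz = √(π/α) under α to get the higher moments, the ratio of the moment integral to the normalization integral gives ⟨z²⟩ = 3·a^2/2.
Putting a = 4.08 gives 24.97.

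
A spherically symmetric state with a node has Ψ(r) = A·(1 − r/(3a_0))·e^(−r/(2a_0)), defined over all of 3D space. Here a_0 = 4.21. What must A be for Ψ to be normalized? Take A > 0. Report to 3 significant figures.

Normalization requires ∫|Ψ|² 4πr² dr = 1, integrated from 0 to ∞.
The angular integral contributes 4π, leaving ∫₀^∞ r²|Ψ|² dr.
The integral (without the A² prefactor) comes out to 8·π·a_0^3/3.
Substituting a_0 = 4.21 gives A² = 0.001600, so A = 0.04000.

A ≈ 0.0400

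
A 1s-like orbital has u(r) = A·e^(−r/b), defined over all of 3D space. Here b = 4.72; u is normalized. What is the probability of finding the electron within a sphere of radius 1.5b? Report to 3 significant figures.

Integrate the radial probability density 4πr²|u|² over r ≤ 1.5b.
A² is fixed by ∫₀^∞ 4πr²|u|² dr = 1, i.e. A² = (π·b^3)^(−1).
Substituting t = r/b, A², 4π and the length scale all cancel in the ratio: P = ∫_{0}^{1.5} t^2·e^(-2·t) dt / ∫_{0}^{∞} t^2·e^(-2·t) dt.
With ∫ t^2·e^(-2·t) dt = -(2·t^2 + 2·t + 1)·e^(-2·t)/4 + C, the region integral is 1/4 - 17·e^(-3)/8 and the full one is 1/4.
The region integral divided by the full integral gives P = 0.5768.

P ≈ 0.577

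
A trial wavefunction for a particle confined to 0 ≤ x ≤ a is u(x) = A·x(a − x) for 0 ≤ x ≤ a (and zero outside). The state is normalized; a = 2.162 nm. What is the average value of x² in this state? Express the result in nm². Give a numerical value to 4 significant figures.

⟨x^2⟩ ≈ 1.335 nm^2

By definition ⟨x²⟩ = ∫ x^2 |u(x)|² dx.
Expanding the polynomial and integrating term by term, evaluating both integrals, ⟨x²⟩ = 2·a^2/7.
With a = 2.162, ⟨x^2⟩ = 1.3355.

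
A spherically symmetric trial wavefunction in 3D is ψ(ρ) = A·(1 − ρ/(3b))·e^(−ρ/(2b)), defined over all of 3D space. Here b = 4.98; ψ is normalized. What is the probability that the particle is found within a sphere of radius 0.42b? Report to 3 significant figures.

P = ∫ |ψ|² 4πρ² dρ over ρ ≤ 0.42b.
A² is fixed by ∫₀^∞ 4πρ²|ψ|² dρ = 1, i.e. A² = (8·π·b^3/3)^(−1).
In terms of u = ρ/b (A², 4π and the length scale all cancel between numerator and denominator), P = [∫_{0}^{0.42} u^2·(1 - u/3)^2·e^(-u) du] / [∫_{0}^{∞} u^2·(1 - u/3)^2·e^(-u) du].
With ∫ u^2·(1 - u/3)^2·e^(-u) du = (-u^4 + 2·u^3 - 3·u^2 - 6·u - 6)·e^(-u)/9 + C, the region integral is ≈ 0.014574 and the full one is 2/3.
Taking the ratio yields P = 0.02186.

P ≈ 0.0219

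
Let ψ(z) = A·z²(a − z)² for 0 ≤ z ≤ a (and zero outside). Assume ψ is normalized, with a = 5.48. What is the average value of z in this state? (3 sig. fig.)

⟨z⟩ ≈ 2.74

The expectation value is the |ψ|²-weighted average of z: ∫ z|ψ|² dz.
Expanding the polynomial and integrating term by term, since the A² factors cancel between numerator and denominator, ⟨z⟩ = a/2.
Putting a = 5.48 gives 2.740.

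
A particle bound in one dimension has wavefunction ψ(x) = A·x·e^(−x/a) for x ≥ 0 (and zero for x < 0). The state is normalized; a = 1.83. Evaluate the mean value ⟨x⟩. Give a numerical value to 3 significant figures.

⟨x⟩ = ∫ x |ψ|² dx over the full domain.
Recall ∫₀^∞ x^m e^(−x/β) dx = m!·β^(m+1), evaluating both integrals, ⟨x⟩ = 3·a/2.
With a = 1.83, ⟨x⟩ = 2.745.

⟨x⟩ ≈ 2.75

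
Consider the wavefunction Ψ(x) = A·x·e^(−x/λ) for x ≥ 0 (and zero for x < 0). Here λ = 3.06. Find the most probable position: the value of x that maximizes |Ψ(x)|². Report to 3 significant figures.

Set d/dx [|Ψ(x)|²] = 0 and solve for x > 0.
Solving yields x = λ.
With λ = 3.06, the most probable position is 3.060.

x ≈ 3.06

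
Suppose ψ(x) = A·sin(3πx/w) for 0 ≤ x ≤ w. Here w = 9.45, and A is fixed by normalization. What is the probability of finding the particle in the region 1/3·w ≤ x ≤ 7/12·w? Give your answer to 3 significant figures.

The probability is P = ∫ |ψ|² dx over [1/3·w, 7/12·w].
The normalization integral ∫|ψ|²dx over the whole domain equals w/2·A², and A² cancels in the ratio.
Substituting u = x/w, A² and the length scale cancel in the ratio: P = ∫_{1/3}^{7/12} sin(3·π·u)^2 du / ∫_{0}^{1} sin(3·π·u)^2 du.
Using ∫ sin(3·π·u)^2 du = u/2 - sin(6·π·u)/(12·π), the numerator is 1/(12·π) + 1/8 and the denominator is 1/2.
Taking the ratio, P = (2 + 3·π)/(12·π).

P ≈ 0.303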